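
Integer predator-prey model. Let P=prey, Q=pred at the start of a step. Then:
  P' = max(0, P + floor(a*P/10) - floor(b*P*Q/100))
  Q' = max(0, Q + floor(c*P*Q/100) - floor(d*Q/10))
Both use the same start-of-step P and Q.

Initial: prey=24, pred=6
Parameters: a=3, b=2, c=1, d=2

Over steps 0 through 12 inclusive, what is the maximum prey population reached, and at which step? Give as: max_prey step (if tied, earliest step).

Answer: 63 7

Derivation:
Step 1: prey: 24+7-2=29; pred: 6+1-1=6
Step 2: prey: 29+8-3=34; pred: 6+1-1=6
Step 3: prey: 34+10-4=40; pred: 6+2-1=7
Step 4: prey: 40+12-5=47; pred: 7+2-1=8
Step 5: prey: 47+14-7=54; pred: 8+3-1=10
Step 6: prey: 54+16-10=60; pred: 10+5-2=13
Step 7: prey: 60+18-15=63; pred: 13+7-2=18
Step 8: prey: 63+18-22=59; pred: 18+11-3=26
Step 9: prey: 59+17-30=46; pred: 26+15-5=36
Step 10: prey: 46+13-33=26; pred: 36+16-7=45
Step 11: prey: 26+7-23=10; pred: 45+11-9=47
Step 12: prey: 10+3-9=4; pred: 47+4-9=42
Max prey = 63 at step 7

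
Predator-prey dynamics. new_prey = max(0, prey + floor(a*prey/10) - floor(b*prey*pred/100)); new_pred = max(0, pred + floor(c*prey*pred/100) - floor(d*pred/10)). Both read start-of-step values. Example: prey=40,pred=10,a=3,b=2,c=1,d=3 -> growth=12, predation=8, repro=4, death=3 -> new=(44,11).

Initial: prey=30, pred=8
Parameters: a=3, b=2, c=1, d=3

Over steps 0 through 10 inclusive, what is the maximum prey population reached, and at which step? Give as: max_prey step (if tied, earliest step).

Step 1: prey: 30+9-4=35; pred: 8+2-2=8
Step 2: prey: 35+10-5=40; pred: 8+2-2=8
Step 3: prey: 40+12-6=46; pred: 8+3-2=9
Step 4: prey: 46+13-8=51; pred: 9+4-2=11
Step 5: prey: 51+15-11=55; pred: 11+5-3=13
Step 6: prey: 55+16-14=57; pred: 13+7-3=17
Step 7: prey: 57+17-19=55; pred: 17+9-5=21
Step 8: prey: 55+16-23=48; pred: 21+11-6=26
Step 9: prey: 48+14-24=38; pred: 26+12-7=31
Step 10: prey: 38+11-23=26; pred: 31+11-9=33
Max prey = 57 at step 6

Answer: 57 6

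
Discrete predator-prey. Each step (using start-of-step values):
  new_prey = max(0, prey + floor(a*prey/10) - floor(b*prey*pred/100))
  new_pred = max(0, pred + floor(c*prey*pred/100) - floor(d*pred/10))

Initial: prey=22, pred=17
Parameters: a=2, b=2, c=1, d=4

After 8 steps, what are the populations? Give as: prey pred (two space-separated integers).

Step 1: prey: 22+4-7=19; pred: 17+3-6=14
Step 2: prey: 19+3-5=17; pred: 14+2-5=11
Step 3: prey: 17+3-3=17; pred: 11+1-4=8
Step 4: prey: 17+3-2=18; pred: 8+1-3=6
Step 5: prey: 18+3-2=19; pred: 6+1-2=5
Step 6: prey: 19+3-1=21; pred: 5+0-2=3
Step 7: prey: 21+4-1=24; pred: 3+0-1=2
Step 8: prey: 24+4-0=28; pred: 2+0-0=2

Answer: 28 2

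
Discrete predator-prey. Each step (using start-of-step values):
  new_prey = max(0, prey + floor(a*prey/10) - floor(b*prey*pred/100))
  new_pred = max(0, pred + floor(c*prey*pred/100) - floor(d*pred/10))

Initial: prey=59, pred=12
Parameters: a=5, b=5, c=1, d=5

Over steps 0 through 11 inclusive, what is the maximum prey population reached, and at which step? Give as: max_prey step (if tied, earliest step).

Step 1: prey: 59+29-35=53; pred: 12+7-6=13
Step 2: prey: 53+26-34=45; pred: 13+6-6=13
Step 3: prey: 45+22-29=38; pred: 13+5-6=12
Step 4: prey: 38+19-22=35; pred: 12+4-6=10
Step 5: prey: 35+17-17=35; pred: 10+3-5=8
Step 6: prey: 35+17-14=38; pred: 8+2-4=6
Step 7: prey: 38+19-11=46; pred: 6+2-3=5
Step 8: prey: 46+23-11=58; pred: 5+2-2=5
Step 9: prey: 58+29-14=73; pred: 5+2-2=5
Step 10: prey: 73+36-18=91; pred: 5+3-2=6
Step 11: prey: 91+45-27=109; pred: 6+5-3=8
Max prey = 109 at step 11

Answer: 109 11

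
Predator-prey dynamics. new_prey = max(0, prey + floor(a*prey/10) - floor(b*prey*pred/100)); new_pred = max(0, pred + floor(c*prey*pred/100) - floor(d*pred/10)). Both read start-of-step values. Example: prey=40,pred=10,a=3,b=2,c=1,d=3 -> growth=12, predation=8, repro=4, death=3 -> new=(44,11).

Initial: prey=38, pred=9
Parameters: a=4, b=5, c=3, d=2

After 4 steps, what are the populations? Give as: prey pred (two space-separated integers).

Step 1: prey: 38+15-17=36; pred: 9+10-1=18
Step 2: prey: 36+14-32=18; pred: 18+19-3=34
Step 3: prey: 18+7-30=0; pred: 34+18-6=46
Step 4: prey: 0+0-0=0; pred: 46+0-9=37

Answer: 0 37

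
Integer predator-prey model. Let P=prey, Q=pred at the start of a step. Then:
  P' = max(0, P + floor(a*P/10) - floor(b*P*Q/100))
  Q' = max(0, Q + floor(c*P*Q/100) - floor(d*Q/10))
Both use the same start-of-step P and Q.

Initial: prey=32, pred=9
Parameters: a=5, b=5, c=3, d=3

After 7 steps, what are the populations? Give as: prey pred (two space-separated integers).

Answer: 0 13

Derivation:
Step 1: prey: 32+16-14=34; pred: 9+8-2=15
Step 2: prey: 34+17-25=26; pred: 15+15-4=26
Step 3: prey: 26+13-33=6; pred: 26+20-7=39
Step 4: prey: 6+3-11=0; pred: 39+7-11=35
Step 5: prey: 0+0-0=0; pred: 35+0-10=25
Step 6: prey: 0+0-0=0; pred: 25+0-7=18
Step 7: prey: 0+0-0=0; pred: 18+0-5=13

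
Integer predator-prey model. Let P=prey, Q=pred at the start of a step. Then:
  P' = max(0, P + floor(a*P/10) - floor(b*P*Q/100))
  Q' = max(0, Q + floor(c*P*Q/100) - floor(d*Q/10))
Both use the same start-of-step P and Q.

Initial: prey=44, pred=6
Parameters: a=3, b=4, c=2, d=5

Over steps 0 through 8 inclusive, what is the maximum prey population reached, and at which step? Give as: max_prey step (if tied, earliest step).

Step 1: prey: 44+13-10=47; pred: 6+5-3=8
Step 2: prey: 47+14-15=46; pred: 8+7-4=11
Step 3: prey: 46+13-20=39; pred: 11+10-5=16
Step 4: prey: 39+11-24=26; pred: 16+12-8=20
Step 5: prey: 26+7-20=13; pred: 20+10-10=20
Step 6: prey: 13+3-10=6; pred: 20+5-10=15
Step 7: prey: 6+1-3=4; pred: 15+1-7=9
Step 8: prey: 4+1-1=4; pred: 9+0-4=5
Max prey = 47 at step 1

Answer: 47 1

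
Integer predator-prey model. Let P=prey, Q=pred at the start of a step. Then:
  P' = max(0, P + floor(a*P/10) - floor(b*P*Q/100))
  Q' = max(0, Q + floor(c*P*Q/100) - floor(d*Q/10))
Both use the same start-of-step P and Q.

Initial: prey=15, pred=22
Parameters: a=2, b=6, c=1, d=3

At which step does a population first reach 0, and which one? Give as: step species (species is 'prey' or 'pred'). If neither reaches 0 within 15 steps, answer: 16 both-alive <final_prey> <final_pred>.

Answer: 1 prey

Derivation:
Step 1: prey: 15+3-19=0; pred: 22+3-6=19
First extinction: prey at step 1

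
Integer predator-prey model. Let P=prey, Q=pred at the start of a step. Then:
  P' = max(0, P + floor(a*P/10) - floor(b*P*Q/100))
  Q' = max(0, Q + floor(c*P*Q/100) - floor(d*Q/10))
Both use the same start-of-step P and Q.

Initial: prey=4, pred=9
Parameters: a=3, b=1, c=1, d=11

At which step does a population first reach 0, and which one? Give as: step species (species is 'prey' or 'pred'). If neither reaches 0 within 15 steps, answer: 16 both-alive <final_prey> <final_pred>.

Answer: 1 pred

Derivation:
Step 1: prey: 4+1-0=5; pred: 9+0-9=0
First extinction: pred at step 1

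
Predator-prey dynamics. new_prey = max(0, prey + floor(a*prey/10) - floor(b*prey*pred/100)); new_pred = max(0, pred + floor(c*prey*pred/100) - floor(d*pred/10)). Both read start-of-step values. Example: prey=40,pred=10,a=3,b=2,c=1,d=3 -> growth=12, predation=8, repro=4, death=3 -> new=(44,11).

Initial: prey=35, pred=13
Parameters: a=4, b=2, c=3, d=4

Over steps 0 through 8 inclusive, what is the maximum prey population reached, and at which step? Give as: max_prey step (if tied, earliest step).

Answer: 40 1

Derivation:
Step 1: prey: 35+14-9=40; pred: 13+13-5=21
Step 2: prey: 40+16-16=40; pred: 21+25-8=38
Step 3: prey: 40+16-30=26; pred: 38+45-15=68
Step 4: prey: 26+10-35=1; pred: 68+53-27=94
Step 5: prey: 1+0-1=0; pred: 94+2-37=59
Step 6: prey: 0+0-0=0; pred: 59+0-23=36
Step 7: prey: 0+0-0=0; pred: 36+0-14=22
Step 8: prey: 0+0-0=0; pred: 22+0-8=14
Max prey = 40 at step 1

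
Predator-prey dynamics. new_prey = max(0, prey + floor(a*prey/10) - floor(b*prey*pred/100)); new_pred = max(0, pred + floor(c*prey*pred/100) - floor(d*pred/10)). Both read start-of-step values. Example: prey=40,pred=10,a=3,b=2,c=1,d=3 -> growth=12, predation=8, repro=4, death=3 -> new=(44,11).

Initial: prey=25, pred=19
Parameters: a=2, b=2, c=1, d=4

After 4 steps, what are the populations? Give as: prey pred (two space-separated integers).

Answer: 18 7

Derivation:
Step 1: prey: 25+5-9=21; pred: 19+4-7=16
Step 2: prey: 21+4-6=19; pred: 16+3-6=13
Step 3: prey: 19+3-4=18; pred: 13+2-5=10
Step 4: prey: 18+3-3=18; pred: 10+1-4=7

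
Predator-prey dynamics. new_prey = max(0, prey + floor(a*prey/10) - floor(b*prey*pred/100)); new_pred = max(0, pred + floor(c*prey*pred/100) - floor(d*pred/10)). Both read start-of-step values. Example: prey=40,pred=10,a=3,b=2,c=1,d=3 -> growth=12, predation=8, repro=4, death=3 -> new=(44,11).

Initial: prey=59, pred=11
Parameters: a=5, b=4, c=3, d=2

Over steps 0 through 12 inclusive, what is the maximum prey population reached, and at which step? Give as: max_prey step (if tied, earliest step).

Answer: 63 1

Derivation:
Step 1: prey: 59+29-25=63; pred: 11+19-2=28
Step 2: prey: 63+31-70=24; pred: 28+52-5=75
Step 3: prey: 24+12-72=0; pred: 75+54-15=114
Step 4: prey: 0+0-0=0; pred: 114+0-22=92
Step 5: prey: 0+0-0=0; pred: 92+0-18=74
Step 6: prey: 0+0-0=0; pred: 74+0-14=60
Step 7: prey: 0+0-0=0; pred: 60+0-12=48
Step 8: prey: 0+0-0=0; pred: 48+0-9=39
Step 9: prey: 0+0-0=0; pred: 39+0-7=32
Step 10: prey: 0+0-0=0; pred: 32+0-6=26
Step 11: prey: 0+0-0=0; pred: 26+0-5=21
Step 12: prey: 0+0-0=0; pred: 21+0-4=17
Max prey = 63 at step 1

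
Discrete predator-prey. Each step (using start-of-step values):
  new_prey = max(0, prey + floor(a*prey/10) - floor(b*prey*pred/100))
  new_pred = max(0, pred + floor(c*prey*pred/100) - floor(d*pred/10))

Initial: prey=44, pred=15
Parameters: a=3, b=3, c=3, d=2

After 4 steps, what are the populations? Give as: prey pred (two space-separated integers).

Step 1: prey: 44+13-19=38; pred: 15+19-3=31
Step 2: prey: 38+11-35=14; pred: 31+35-6=60
Step 3: prey: 14+4-25=0; pred: 60+25-12=73
Step 4: prey: 0+0-0=0; pred: 73+0-14=59

Answer: 0 59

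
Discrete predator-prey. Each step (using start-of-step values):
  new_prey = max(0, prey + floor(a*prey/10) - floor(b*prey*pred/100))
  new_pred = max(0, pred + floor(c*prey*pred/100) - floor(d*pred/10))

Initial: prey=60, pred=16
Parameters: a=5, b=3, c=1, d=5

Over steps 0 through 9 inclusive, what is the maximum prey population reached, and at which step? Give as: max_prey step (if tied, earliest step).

Answer: 62 1

Derivation:
Step 1: prey: 60+30-28=62; pred: 16+9-8=17
Step 2: prey: 62+31-31=62; pred: 17+10-8=19
Step 3: prey: 62+31-35=58; pred: 19+11-9=21
Step 4: prey: 58+29-36=51; pred: 21+12-10=23
Step 5: prey: 51+25-35=41; pred: 23+11-11=23
Step 6: prey: 41+20-28=33; pred: 23+9-11=21
Step 7: prey: 33+16-20=29; pred: 21+6-10=17
Step 8: prey: 29+14-14=29; pred: 17+4-8=13
Step 9: prey: 29+14-11=32; pred: 13+3-6=10
Max prey = 62 at step 1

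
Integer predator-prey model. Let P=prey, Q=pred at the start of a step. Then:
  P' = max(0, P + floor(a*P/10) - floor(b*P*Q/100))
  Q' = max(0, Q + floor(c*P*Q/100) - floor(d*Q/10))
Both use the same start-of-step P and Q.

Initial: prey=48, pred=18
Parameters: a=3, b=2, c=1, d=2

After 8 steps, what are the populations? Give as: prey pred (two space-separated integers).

Step 1: prey: 48+14-17=45; pred: 18+8-3=23
Step 2: prey: 45+13-20=38; pred: 23+10-4=29
Step 3: prey: 38+11-22=27; pred: 29+11-5=35
Step 4: prey: 27+8-18=17; pred: 35+9-7=37
Step 5: prey: 17+5-12=10; pred: 37+6-7=36
Step 6: prey: 10+3-7=6; pred: 36+3-7=32
Step 7: prey: 6+1-3=4; pred: 32+1-6=27
Step 8: prey: 4+1-2=3; pred: 27+1-5=23

Answer: 3 23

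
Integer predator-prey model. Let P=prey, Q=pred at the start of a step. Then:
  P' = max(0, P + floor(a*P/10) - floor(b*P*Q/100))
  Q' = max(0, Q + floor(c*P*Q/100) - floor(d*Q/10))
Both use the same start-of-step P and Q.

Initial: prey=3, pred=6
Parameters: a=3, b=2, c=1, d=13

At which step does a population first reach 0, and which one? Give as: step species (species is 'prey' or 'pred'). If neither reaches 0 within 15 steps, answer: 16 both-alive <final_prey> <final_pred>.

Answer: 1 pred

Derivation:
Step 1: prey: 3+0-0=3; pred: 6+0-7=0
First extinction: pred at step 1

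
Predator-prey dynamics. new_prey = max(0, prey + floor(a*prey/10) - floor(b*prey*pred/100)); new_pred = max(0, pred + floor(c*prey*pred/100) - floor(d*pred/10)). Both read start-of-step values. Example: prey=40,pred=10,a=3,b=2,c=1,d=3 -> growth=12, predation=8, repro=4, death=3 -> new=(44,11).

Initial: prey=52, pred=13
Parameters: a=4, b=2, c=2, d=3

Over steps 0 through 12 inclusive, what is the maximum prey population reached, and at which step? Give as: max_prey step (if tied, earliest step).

Answer: 59 1

Derivation:
Step 1: prey: 52+20-13=59; pred: 13+13-3=23
Step 2: prey: 59+23-27=55; pred: 23+27-6=44
Step 3: prey: 55+22-48=29; pred: 44+48-13=79
Step 4: prey: 29+11-45=0; pred: 79+45-23=101
Step 5: prey: 0+0-0=0; pred: 101+0-30=71
Step 6: prey: 0+0-0=0; pred: 71+0-21=50
Step 7: prey: 0+0-0=0; pred: 50+0-15=35
Step 8: prey: 0+0-0=0; pred: 35+0-10=25
Step 9: prey: 0+0-0=0; pred: 25+0-7=18
Step 10: prey: 0+0-0=0; pred: 18+0-5=13
Step 11: prey: 0+0-0=0; pred: 13+0-3=10
Step 12: prey: 0+0-0=0; pred: 10+0-3=7
Max prey = 59 at step 1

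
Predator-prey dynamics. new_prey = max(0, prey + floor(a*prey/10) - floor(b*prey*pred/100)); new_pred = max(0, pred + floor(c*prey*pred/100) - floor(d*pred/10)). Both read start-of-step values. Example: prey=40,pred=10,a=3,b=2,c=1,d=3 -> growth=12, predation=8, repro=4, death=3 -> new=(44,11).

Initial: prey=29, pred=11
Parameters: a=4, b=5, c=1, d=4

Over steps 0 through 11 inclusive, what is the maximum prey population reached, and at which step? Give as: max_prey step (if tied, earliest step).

Answer: 78 11

Derivation:
Step 1: prey: 29+11-15=25; pred: 11+3-4=10
Step 2: prey: 25+10-12=23; pred: 10+2-4=8
Step 3: prey: 23+9-9=23; pred: 8+1-3=6
Step 4: prey: 23+9-6=26; pred: 6+1-2=5
Step 5: prey: 26+10-6=30; pred: 5+1-2=4
Step 6: prey: 30+12-6=36; pred: 4+1-1=4
Step 7: prey: 36+14-7=43; pred: 4+1-1=4
Step 8: prey: 43+17-8=52; pred: 4+1-1=4
Step 9: prey: 52+20-10=62; pred: 4+2-1=5
Step 10: prey: 62+24-15=71; pred: 5+3-2=6
Step 11: prey: 71+28-21=78; pred: 6+4-2=8
Max prey = 78 at step 11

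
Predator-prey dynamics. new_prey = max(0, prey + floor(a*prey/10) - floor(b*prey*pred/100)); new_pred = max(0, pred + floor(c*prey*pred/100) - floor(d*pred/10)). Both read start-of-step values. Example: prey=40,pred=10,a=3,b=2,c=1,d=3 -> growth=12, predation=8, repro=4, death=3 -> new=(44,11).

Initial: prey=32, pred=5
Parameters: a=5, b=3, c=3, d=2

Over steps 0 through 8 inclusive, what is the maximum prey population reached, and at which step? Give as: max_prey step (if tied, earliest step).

Step 1: prey: 32+16-4=44; pred: 5+4-1=8
Step 2: prey: 44+22-10=56; pred: 8+10-1=17
Step 3: prey: 56+28-28=56; pred: 17+28-3=42
Step 4: prey: 56+28-70=14; pred: 42+70-8=104
Step 5: prey: 14+7-43=0; pred: 104+43-20=127
Step 6: prey: 0+0-0=0; pred: 127+0-25=102
Step 7: prey: 0+0-0=0; pred: 102+0-20=82
Step 8: prey: 0+0-0=0; pred: 82+0-16=66
Max prey = 56 at step 2

Answer: 56 2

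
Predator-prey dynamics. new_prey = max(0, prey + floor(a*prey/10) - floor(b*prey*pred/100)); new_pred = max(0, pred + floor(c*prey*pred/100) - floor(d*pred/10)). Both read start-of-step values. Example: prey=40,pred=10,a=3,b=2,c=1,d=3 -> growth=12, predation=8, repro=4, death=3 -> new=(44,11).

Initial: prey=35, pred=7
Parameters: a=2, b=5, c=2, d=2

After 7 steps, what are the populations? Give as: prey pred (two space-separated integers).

Answer: 1 10

Derivation:
Step 1: prey: 35+7-12=30; pred: 7+4-1=10
Step 2: prey: 30+6-15=21; pred: 10+6-2=14
Step 3: prey: 21+4-14=11; pred: 14+5-2=17
Step 4: prey: 11+2-9=4; pred: 17+3-3=17
Step 5: prey: 4+0-3=1; pred: 17+1-3=15
Step 6: prey: 1+0-0=1; pred: 15+0-3=12
Step 7: prey: 1+0-0=1; pred: 12+0-2=10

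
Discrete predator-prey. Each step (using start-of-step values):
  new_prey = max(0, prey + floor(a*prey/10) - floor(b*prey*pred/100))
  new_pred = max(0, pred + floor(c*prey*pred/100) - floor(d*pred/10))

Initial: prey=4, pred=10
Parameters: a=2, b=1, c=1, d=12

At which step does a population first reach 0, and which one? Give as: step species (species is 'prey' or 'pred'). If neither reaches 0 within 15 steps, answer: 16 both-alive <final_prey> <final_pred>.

Step 1: prey: 4+0-0=4; pred: 10+0-12=0
First extinction: pred at step 1

Answer: 1 pred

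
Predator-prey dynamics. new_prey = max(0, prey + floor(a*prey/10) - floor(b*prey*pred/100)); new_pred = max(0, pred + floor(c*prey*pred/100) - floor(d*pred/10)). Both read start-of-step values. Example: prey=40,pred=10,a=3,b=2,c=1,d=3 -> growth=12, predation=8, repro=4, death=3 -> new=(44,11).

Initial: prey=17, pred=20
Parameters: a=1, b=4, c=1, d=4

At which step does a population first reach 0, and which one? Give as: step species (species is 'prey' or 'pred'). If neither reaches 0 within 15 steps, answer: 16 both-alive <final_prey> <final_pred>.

Step 1: prey: 17+1-13=5; pred: 20+3-8=15
Step 2: prey: 5+0-3=2; pred: 15+0-6=9
Step 3: prey: 2+0-0=2; pred: 9+0-3=6
Step 4: prey: 2+0-0=2; pred: 6+0-2=4
Step 5: prey: 2+0-0=2; pred: 4+0-1=3
Step 6: prey: 2+0-0=2; pred: 3+0-1=2
Step 7: prey: 2+0-0=2; pred: 2+0-0=2
Steps 8-15: state stable at prey=2, pred=2 (no change)
No extinction within 15 steps

Answer: 16 both-alive 2 2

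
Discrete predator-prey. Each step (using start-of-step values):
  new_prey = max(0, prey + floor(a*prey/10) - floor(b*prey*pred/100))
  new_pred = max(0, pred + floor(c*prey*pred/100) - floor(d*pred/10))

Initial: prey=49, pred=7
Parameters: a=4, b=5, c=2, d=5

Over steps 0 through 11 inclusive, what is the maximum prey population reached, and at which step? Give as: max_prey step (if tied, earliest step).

Answer: 51 1

Derivation:
Step 1: prey: 49+19-17=51; pred: 7+6-3=10
Step 2: prey: 51+20-25=46; pred: 10+10-5=15
Step 3: prey: 46+18-34=30; pred: 15+13-7=21
Step 4: prey: 30+12-31=11; pred: 21+12-10=23
Step 5: prey: 11+4-12=3; pred: 23+5-11=17
Step 6: prey: 3+1-2=2; pred: 17+1-8=10
Step 7: prey: 2+0-1=1; pred: 10+0-5=5
Step 8: prey: 1+0-0=1; pred: 5+0-2=3
Step 9: prey: 1+0-0=1; pred: 3+0-1=2
Step 10: prey: 1+0-0=1; pred: 2+0-1=1
Step 11: prey: 1+0-0=1; pred: 1+0-0=1
Max prey = 51 at step 1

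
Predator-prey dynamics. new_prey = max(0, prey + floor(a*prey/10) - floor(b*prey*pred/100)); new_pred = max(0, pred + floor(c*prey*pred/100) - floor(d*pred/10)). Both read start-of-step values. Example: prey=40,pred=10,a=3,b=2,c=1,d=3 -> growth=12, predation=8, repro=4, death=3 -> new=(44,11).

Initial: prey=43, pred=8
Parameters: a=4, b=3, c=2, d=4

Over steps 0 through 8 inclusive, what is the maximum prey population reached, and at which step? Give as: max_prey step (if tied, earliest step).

Answer: 54 2

Derivation:
Step 1: prey: 43+17-10=50; pred: 8+6-3=11
Step 2: prey: 50+20-16=54; pred: 11+11-4=18
Step 3: prey: 54+21-29=46; pred: 18+19-7=30
Step 4: prey: 46+18-41=23; pred: 30+27-12=45
Step 5: prey: 23+9-31=1; pred: 45+20-18=47
Step 6: prey: 1+0-1=0; pred: 47+0-18=29
Step 7: prey: 0+0-0=0; pred: 29+0-11=18
Step 8: prey: 0+0-0=0; pred: 18+0-7=11
Max prey = 54 at step 2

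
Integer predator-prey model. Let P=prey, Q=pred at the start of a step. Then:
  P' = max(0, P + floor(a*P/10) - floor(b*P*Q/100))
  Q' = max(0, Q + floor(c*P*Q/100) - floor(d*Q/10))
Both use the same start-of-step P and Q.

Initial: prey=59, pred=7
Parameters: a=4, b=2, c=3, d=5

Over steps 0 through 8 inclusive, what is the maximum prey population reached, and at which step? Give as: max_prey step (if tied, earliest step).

Step 1: prey: 59+23-8=74; pred: 7+12-3=16
Step 2: prey: 74+29-23=80; pred: 16+35-8=43
Step 3: prey: 80+32-68=44; pred: 43+103-21=125
Step 4: prey: 44+17-110=0; pred: 125+165-62=228
Step 5: prey: 0+0-0=0; pred: 228+0-114=114
Step 6: prey: 0+0-0=0; pred: 114+0-57=57
Step 7: prey: 0+0-0=0; pred: 57+0-28=29
Step 8: prey: 0+0-0=0; pred: 29+0-14=15
Max prey = 80 at step 2

Answer: 80 2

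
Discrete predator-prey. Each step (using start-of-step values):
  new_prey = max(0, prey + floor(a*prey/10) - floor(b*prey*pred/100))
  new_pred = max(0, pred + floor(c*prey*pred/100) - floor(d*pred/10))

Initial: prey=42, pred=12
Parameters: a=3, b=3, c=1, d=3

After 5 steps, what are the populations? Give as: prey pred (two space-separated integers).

Step 1: prey: 42+12-15=39; pred: 12+5-3=14
Step 2: prey: 39+11-16=34; pred: 14+5-4=15
Step 3: prey: 34+10-15=29; pred: 15+5-4=16
Step 4: prey: 29+8-13=24; pred: 16+4-4=16
Step 5: prey: 24+7-11=20; pred: 16+3-4=15

Answer: 20 15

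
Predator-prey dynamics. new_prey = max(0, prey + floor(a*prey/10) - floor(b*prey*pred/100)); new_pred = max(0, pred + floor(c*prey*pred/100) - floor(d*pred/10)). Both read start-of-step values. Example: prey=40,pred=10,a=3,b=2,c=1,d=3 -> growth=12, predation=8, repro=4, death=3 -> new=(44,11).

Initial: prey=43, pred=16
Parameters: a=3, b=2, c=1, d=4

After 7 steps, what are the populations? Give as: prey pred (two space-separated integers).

Step 1: prey: 43+12-13=42; pred: 16+6-6=16
Step 2: prey: 42+12-13=41; pred: 16+6-6=16
Step 3: prey: 41+12-13=40; pred: 16+6-6=16
Step 4: prey: 40+12-12=40; pred: 16+6-6=16
Step 5: prey: 40+12-12=40; pred: 16+6-6=16
Step 6: prey: 40+12-12=40; pred: 16+6-6=16
Step 7: prey: 40+12-12=40; pred: 16+6-6=16

Answer: 40 16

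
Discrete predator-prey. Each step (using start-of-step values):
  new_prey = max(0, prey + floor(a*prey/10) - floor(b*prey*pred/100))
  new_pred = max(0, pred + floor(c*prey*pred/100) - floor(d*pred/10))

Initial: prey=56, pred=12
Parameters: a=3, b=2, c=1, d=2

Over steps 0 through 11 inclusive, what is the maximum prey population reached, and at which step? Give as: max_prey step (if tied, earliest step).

Answer: 59 1

Derivation:
Step 1: prey: 56+16-13=59; pred: 12+6-2=16
Step 2: prey: 59+17-18=58; pred: 16+9-3=22
Step 3: prey: 58+17-25=50; pred: 22+12-4=30
Step 4: prey: 50+15-30=35; pred: 30+15-6=39
Step 5: prey: 35+10-27=18; pred: 39+13-7=45
Step 6: prey: 18+5-16=7; pred: 45+8-9=44
Step 7: prey: 7+2-6=3; pred: 44+3-8=39
Step 8: prey: 3+0-2=1; pred: 39+1-7=33
Step 9: prey: 1+0-0=1; pred: 33+0-6=27
Step 10: prey: 1+0-0=1; pred: 27+0-5=22
Step 11: prey: 1+0-0=1; pred: 22+0-4=18
Max prey = 59 at step 1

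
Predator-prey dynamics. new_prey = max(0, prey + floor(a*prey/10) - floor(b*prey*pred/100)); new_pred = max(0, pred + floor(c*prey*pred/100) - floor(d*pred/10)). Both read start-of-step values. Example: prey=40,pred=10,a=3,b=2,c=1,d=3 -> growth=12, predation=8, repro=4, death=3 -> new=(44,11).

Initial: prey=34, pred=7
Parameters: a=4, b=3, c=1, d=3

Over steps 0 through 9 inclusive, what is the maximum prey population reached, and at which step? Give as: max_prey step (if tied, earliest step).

Answer: 74 6

Derivation:
Step 1: prey: 34+13-7=40; pred: 7+2-2=7
Step 2: prey: 40+16-8=48; pred: 7+2-2=7
Step 3: prey: 48+19-10=57; pred: 7+3-2=8
Step 4: prey: 57+22-13=66; pred: 8+4-2=10
Step 5: prey: 66+26-19=73; pred: 10+6-3=13
Step 6: prey: 73+29-28=74; pred: 13+9-3=19
Step 7: prey: 74+29-42=61; pred: 19+14-5=28
Step 8: prey: 61+24-51=34; pred: 28+17-8=37
Step 9: prey: 34+13-37=10; pred: 37+12-11=38
Max prey = 74 at step 6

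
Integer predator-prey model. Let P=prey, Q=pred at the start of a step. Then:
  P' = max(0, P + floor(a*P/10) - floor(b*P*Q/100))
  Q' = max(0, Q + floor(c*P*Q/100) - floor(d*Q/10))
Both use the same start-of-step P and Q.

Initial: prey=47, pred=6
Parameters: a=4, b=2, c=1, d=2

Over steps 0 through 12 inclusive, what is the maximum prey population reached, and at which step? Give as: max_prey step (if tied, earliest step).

Step 1: prey: 47+18-5=60; pred: 6+2-1=7
Step 2: prey: 60+24-8=76; pred: 7+4-1=10
Step 3: prey: 76+30-15=91; pred: 10+7-2=15
Step 4: prey: 91+36-27=100; pred: 15+13-3=25
Step 5: prey: 100+40-50=90; pred: 25+25-5=45
Step 6: prey: 90+36-81=45; pred: 45+40-9=76
Step 7: prey: 45+18-68=0; pred: 76+34-15=95
Step 8: prey: 0+0-0=0; pred: 95+0-19=76
Step 9: prey: 0+0-0=0; pred: 76+0-15=61
Step 10: prey: 0+0-0=0; pred: 61+0-12=49
Step 11: prey: 0+0-0=0; pred: 49+0-9=40
Step 12: prey: 0+0-0=0; pred: 40+0-8=32
Max prey = 100 at step 4

Answer: 100 4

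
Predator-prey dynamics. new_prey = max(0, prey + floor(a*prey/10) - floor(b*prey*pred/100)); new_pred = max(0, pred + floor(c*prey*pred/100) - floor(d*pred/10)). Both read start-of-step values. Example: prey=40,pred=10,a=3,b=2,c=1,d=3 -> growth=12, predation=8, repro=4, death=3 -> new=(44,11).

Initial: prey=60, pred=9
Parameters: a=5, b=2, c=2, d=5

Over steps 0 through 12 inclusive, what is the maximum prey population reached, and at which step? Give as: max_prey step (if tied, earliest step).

Step 1: prey: 60+30-10=80; pred: 9+10-4=15
Step 2: prey: 80+40-24=96; pred: 15+24-7=32
Step 3: prey: 96+48-61=83; pred: 32+61-16=77
Step 4: prey: 83+41-127=0; pred: 77+127-38=166
Step 5: prey: 0+0-0=0; pred: 166+0-83=83
Step 6: prey: 0+0-0=0; pred: 83+0-41=42
Step 7: prey: 0+0-0=0; pred: 42+0-21=21
Step 8: prey: 0+0-0=0; pred: 21+0-10=11
Step 9: prey: 0+0-0=0; pred: 11+0-5=6
Step 10: prey: 0+0-0=0; pred: 6+0-3=3
Step 11: prey: 0+0-0=0; pred: 3+0-1=2
Step 12: prey: 0+0-0=0; pred: 2+0-1=1
Max prey = 96 at step 2

Answer: 96 2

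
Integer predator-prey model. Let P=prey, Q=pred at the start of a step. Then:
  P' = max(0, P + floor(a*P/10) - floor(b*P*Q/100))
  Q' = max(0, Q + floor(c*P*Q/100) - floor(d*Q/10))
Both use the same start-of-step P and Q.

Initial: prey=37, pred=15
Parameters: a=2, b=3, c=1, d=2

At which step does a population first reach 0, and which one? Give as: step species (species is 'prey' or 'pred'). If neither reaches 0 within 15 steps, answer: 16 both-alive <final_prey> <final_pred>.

Answer: 16 both-alive 3 4

Derivation:
Step 1: prey: 37+7-16=28; pred: 15+5-3=17
Step 2: prey: 28+5-14=19; pred: 17+4-3=18
Step 3: prey: 19+3-10=12; pred: 18+3-3=18
Step 4: prey: 12+2-6=8; pred: 18+2-3=17
Step 5: prey: 8+1-4=5; pred: 17+1-3=15
Step 6: prey: 5+1-2=4; pred: 15+0-3=12
Step 7: prey: 4+0-1=3; pred: 12+0-2=10
Step 8: prey: 3+0-0=3; pred: 10+0-2=8
Step 9: prey: 3+0-0=3; pred: 8+0-1=7
Step 10: prey: 3+0-0=3; pred: 7+0-1=6
Step 11: prey: 3+0-0=3; pred: 6+0-1=5
Step 12: prey: 3+0-0=3; pred: 5+0-1=4
Step 13: prey: 3+0-0=3; pred: 4+0-0=4
Steps 14-15: state stable at prey=3, pred=4 (no change)
No extinction within 15 steps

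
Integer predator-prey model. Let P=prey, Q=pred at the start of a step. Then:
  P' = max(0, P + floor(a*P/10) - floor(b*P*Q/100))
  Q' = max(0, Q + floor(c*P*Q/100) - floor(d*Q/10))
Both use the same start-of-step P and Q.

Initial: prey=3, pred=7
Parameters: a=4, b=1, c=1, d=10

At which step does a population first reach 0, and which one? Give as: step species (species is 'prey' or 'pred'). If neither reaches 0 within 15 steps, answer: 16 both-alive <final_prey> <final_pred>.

Step 1: prey: 3+1-0=4; pred: 7+0-7=0
First extinction: pred at step 1

Answer: 1 pred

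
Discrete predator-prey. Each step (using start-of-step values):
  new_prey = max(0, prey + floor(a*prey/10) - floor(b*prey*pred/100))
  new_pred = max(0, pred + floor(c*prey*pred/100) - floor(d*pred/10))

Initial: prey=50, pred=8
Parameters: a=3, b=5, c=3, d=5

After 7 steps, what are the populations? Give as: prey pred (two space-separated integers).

Step 1: prey: 50+15-20=45; pred: 8+12-4=16
Step 2: prey: 45+13-36=22; pred: 16+21-8=29
Step 3: prey: 22+6-31=0; pred: 29+19-14=34
Step 4: prey: 0+0-0=0; pred: 34+0-17=17
Step 5: prey: 0+0-0=0; pred: 17+0-8=9
Step 6: prey: 0+0-0=0; pred: 9+0-4=5
Step 7: prey: 0+0-0=0; pred: 5+0-2=3

Answer: 0 3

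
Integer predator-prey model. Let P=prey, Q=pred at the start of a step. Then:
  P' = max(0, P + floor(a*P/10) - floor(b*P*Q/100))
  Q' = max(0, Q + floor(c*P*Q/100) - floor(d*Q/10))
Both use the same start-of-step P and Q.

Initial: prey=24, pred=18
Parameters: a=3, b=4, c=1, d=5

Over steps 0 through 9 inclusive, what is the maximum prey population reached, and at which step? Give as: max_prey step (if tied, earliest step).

Step 1: prey: 24+7-17=14; pred: 18+4-9=13
Step 2: prey: 14+4-7=11; pred: 13+1-6=8
Step 3: prey: 11+3-3=11; pred: 8+0-4=4
Step 4: prey: 11+3-1=13; pred: 4+0-2=2
Step 5: prey: 13+3-1=15; pred: 2+0-1=1
Step 6: prey: 15+4-0=19; pred: 1+0-0=1
Step 7: prey: 19+5-0=24; pred: 1+0-0=1
Step 8: prey: 24+7-0=31; pred: 1+0-0=1
Step 9: prey: 31+9-1=39; pred: 1+0-0=1
Max prey = 39 at step 9

Answer: 39 9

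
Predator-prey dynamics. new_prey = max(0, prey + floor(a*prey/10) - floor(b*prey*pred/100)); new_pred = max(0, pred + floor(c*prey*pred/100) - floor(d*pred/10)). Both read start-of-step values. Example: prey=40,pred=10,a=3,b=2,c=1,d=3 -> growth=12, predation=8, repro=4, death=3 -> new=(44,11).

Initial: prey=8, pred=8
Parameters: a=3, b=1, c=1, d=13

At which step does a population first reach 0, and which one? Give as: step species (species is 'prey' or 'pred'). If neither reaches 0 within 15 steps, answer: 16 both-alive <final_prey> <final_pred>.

Answer: 1 pred

Derivation:
Step 1: prey: 8+2-0=10; pred: 8+0-10=0
First extinction: pred at step 1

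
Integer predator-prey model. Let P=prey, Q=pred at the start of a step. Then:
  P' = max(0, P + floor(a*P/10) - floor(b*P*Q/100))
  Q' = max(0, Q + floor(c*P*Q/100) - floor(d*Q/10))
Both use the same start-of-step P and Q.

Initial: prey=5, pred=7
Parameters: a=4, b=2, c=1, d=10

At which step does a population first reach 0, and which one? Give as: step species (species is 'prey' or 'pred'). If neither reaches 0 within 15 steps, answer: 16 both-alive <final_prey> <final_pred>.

Step 1: prey: 5+2-0=7; pred: 7+0-7=0
First extinction: pred at step 1

Answer: 1 pred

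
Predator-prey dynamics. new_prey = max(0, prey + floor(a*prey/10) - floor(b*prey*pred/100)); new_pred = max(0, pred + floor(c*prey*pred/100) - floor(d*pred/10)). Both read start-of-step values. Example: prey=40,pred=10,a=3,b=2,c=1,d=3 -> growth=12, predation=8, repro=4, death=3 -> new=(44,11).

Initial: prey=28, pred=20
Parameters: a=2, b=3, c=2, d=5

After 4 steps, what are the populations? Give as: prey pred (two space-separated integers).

Answer: 6 7

Derivation:
Step 1: prey: 28+5-16=17; pred: 20+11-10=21
Step 2: prey: 17+3-10=10; pred: 21+7-10=18
Step 3: prey: 10+2-5=7; pred: 18+3-9=12
Step 4: prey: 7+1-2=6; pred: 12+1-6=7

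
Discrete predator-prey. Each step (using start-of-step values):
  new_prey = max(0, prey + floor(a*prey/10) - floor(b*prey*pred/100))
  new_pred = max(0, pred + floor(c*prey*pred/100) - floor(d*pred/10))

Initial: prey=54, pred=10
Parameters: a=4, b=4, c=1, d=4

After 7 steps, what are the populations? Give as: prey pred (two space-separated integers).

Answer: 23 11

Derivation:
Step 1: prey: 54+21-21=54; pred: 10+5-4=11
Step 2: prey: 54+21-23=52; pred: 11+5-4=12
Step 3: prey: 52+20-24=48; pred: 12+6-4=14
Step 4: prey: 48+19-26=41; pred: 14+6-5=15
Step 5: prey: 41+16-24=33; pred: 15+6-6=15
Step 6: prey: 33+13-19=27; pred: 15+4-6=13
Step 7: prey: 27+10-14=23; pred: 13+3-5=11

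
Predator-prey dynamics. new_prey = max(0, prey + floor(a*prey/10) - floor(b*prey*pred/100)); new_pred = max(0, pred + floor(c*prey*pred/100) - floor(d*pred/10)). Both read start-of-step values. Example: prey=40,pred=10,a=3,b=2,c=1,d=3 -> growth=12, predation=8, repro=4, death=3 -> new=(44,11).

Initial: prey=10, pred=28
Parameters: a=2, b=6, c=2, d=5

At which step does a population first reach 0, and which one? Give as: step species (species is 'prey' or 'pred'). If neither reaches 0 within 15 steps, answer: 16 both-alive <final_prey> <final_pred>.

Step 1: prey: 10+2-16=0; pred: 28+5-14=19
First extinction: prey at step 1

Answer: 1 prey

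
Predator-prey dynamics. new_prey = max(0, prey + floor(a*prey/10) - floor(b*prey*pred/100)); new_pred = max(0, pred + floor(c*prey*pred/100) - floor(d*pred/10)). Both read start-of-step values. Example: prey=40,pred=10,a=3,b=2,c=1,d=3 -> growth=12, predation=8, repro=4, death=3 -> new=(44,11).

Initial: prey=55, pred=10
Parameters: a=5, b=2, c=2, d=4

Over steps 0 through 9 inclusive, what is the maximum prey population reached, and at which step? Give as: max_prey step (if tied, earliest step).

Answer: 82 2

Derivation:
Step 1: prey: 55+27-11=71; pred: 10+11-4=17
Step 2: prey: 71+35-24=82; pred: 17+24-6=35
Step 3: prey: 82+41-57=66; pred: 35+57-14=78
Step 4: prey: 66+33-102=0; pred: 78+102-31=149
Step 5: prey: 0+0-0=0; pred: 149+0-59=90
Step 6: prey: 0+0-0=0; pred: 90+0-36=54
Step 7: prey: 0+0-0=0; pred: 54+0-21=33
Step 8: prey: 0+0-0=0; pred: 33+0-13=20
Step 9: prey: 0+0-0=0; pred: 20+0-8=12
Max prey = 82 at step 2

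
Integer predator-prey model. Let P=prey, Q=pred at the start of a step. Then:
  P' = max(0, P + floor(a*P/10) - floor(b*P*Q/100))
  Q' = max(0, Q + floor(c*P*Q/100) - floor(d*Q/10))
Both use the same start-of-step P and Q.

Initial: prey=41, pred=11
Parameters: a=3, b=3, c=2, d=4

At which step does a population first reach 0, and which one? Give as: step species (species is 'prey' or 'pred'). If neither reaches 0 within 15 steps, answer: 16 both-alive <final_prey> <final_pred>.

Answer: 16 both-alive 2 2

Derivation:
Step 1: prey: 41+12-13=40; pred: 11+9-4=16
Step 2: prey: 40+12-19=33; pred: 16+12-6=22
Step 3: prey: 33+9-21=21; pred: 22+14-8=28
Step 4: prey: 21+6-17=10; pred: 28+11-11=28
Step 5: prey: 10+3-8=5; pred: 28+5-11=22
Step 6: prey: 5+1-3=3; pred: 22+2-8=16
Step 7: prey: 3+0-1=2; pred: 16+0-6=10
Step 8: prey: 2+0-0=2; pred: 10+0-4=6
Step 9: prey: 2+0-0=2; pred: 6+0-2=4
Step 10: prey: 2+0-0=2; pred: 4+0-1=3
Step 11: prey: 2+0-0=2; pred: 3+0-1=2
Step 12: prey: 2+0-0=2; pred: 2+0-0=2
Steps 13-15: state stable at prey=2, pred=2 (no change)
No extinction within 15 steps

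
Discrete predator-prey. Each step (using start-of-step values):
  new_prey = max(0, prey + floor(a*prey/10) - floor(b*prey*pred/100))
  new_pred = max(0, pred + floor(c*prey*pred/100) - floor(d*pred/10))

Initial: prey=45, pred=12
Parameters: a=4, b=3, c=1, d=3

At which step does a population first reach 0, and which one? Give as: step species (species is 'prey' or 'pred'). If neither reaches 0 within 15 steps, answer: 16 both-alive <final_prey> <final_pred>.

Step 1: prey: 45+18-16=47; pred: 12+5-3=14
Step 2: prey: 47+18-19=46; pred: 14+6-4=16
Step 3: prey: 46+18-22=42; pred: 16+7-4=19
Step 4: prey: 42+16-23=35; pred: 19+7-5=21
Step 5: prey: 35+14-22=27; pred: 21+7-6=22
Step 6: prey: 27+10-17=20; pred: 22+5-6=21
Step 7: prey: 20+8-12=16; pred: 21+4-6=19
Step 8: prey: 16+6-9=13; pred: 19+3-5=17
Step 9: prey: 13+5-6=12; pred: 17+2-5=14
Step 10: prey: 12+4-5=11; pred: 14+1-4=11
Step 11: prey: 11+4-3=12; pred: 11+1-3=9
Step 12: prey: 12+4-3=13; pred: 9+1-2=8
Step 13: prey: 13+5-3=15; pred: 8+1-2=7
Step 14: prey: 15+6-3=18; pred: 7+1-2=6
Step 15: prey: 18+7-3=22; pred: 6+1-1=6
No extinction within 15 steps

Answer: 16 both-alive 22 6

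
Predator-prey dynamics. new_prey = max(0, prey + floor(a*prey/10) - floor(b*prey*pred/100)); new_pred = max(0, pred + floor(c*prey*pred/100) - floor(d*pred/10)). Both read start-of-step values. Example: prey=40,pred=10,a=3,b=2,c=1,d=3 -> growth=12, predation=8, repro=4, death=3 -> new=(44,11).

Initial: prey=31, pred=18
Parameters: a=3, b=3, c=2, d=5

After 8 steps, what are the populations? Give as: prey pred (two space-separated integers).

Step 1: prey: 31+9-16=24; pred: 18+11-9=20
Step 2: prey: 24+7-14=17; pred: 20+9-10=19
Step 3: prey: 17+5-9=13; pred: 19+6-9=16
Step 4: prey: 13+3-6=10; pred: 16+4-8=12
Step 5: prey: 10+3-3=10; pred: 12+2-6=8
Step 6: prey: 10+3-2=11; pred: 8+1-4=5
Step 7: prey: 11+3-1=13; pred: 5+1-2=4
Step 8: prey: 13+3-1=15; pred: 4+1-2=3

Answer: 15 3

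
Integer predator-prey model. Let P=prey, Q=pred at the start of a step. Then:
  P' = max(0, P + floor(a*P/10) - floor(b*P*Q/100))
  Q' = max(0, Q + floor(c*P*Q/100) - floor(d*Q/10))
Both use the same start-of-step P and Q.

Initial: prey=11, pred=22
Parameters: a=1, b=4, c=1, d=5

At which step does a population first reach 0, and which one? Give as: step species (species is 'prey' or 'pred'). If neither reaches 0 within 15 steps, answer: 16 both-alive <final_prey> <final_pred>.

Answer: 16 both-alive 2 1

Derivation:
Step 1: prey: 11+1-9=3; pred: 22+2-11=13
Step 2: prey: 3+0-1=2; pred: 13+0-6=7
Step 3: prey: 2+0-0=2; pred: 7+0-3=4
Step 4: prey: 2+0-0=2; pred: 4+0-2=2
Step 5: prey: 2+0-0=2; pred: 2+0-1=1
Step 6: prey: 2+0-0=2; pred: 1+0-0=1
Steps 7-15: state stable at prey=2, pred=1 (no change)
No extinction within 15 steps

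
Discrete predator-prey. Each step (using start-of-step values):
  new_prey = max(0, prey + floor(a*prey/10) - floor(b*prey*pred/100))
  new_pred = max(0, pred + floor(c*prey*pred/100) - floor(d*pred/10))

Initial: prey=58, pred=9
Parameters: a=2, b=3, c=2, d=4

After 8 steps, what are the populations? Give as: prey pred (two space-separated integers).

Step 1: prey: 58+11-15=54; pred: 9+10-3=16
Step 2: prey: 54+10-25=39; pred: 16+17-6=27
Step 3: prey: 39+7-31=15; pred: 27+21-10=38
Step 4: prey: 15+3-17=1; pred: 38+11-15=34
Step 5: prey: 1+0-1=0; pred: 34+0-13=21
Step 6: prey: 0+0-0=0; pred: 21+0-8=13
Step 7: prey: 0+0-0=0; pred: 13+0-5=8
Step 8: prey: 0+0-0=0; pred: 8+0-3=5

Answer: 0 5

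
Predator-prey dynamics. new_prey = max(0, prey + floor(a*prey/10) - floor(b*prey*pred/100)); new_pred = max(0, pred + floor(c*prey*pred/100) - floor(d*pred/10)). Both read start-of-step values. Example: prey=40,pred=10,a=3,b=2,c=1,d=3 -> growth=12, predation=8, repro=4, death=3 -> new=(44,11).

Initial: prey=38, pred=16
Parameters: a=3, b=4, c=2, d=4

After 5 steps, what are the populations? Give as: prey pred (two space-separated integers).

Answer: 1 8

Derivation:
Step 1: prey: 38+11-24=25; pred: 16+12-6=22
Step 2: prey: 25+7-22=10; pred: 22+11-8=25
Step 3: prey: 10+3-10=3; pred: 25+5-10=20
Step 4: prey: 3+0-2=1; pred: 20+1-8=13
Step 5: prey: 1+0-0=1; pred: 13+0-5=8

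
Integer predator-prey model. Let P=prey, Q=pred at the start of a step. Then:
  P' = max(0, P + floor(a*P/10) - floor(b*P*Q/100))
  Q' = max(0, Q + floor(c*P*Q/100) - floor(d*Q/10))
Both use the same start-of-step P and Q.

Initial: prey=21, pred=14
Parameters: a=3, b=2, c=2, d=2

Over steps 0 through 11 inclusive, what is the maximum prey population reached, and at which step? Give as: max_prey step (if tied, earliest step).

Answer: 22 1

Derivation:
Step 1: prey: 21+6-5=22; pred: 14+5-2=17
Step 2: prey: 22+6-7=21; pred: 17+7-3=21
Step 3: prey: 21+6-8=19; pred: 21+8-4=25
Step 4: prey: 19+5-9=15; pred: 25+9-5=29
Step 5: prey: 15+4-8=11; pred: 29+8-5=32
Step 6: prey: 11+3-7=7; pred: 32+7-6=33
Step 7: prey: 7+2-4=5; pred: 33+4-6=31
Step 8: prey: 5+1-3=3; pred: 31+3-6=28
Step 9: prey: 3+0-1=2; pred: 28+1-5=24
Step 10: prey: 2+0-0=2; pred: 24+0-4=20
Step 11: prey: 2+0-0=2; pred: 20+0-4=16
Max prey = 22 at step 1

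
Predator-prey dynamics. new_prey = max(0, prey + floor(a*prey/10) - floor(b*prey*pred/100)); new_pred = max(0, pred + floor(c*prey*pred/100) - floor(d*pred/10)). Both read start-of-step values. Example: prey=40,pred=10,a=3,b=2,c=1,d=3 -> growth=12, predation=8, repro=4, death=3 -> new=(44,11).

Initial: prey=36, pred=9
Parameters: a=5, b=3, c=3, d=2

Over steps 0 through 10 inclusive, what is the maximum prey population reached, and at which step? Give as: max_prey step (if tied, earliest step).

Answer: 45 1

Derivation:
Step 1: prey: 36+18-9=45; pred: 9+9-1=17
Step 2: prey: 45+22-22=45; pred: 17+22-3=36
Step 3: prey: 45+22-48=19; pred: 36+48-7=77
Step 4: prey: 19+9-43=0; pred: 77+43-15=105
Step 5: prey: 0+0-0=0; pred: 105+0-21=84
Step 6: prey: 0+0-0=0; pred: 84+0-16=68
Step 7: prey: 0+0-0=0; pred: 68+0-13=55
Step 8: prey: 0+0-0=0; pred: 55+0-11=44
Step 9: prey: 0+0-0=0; pred: 44+0-8=36
Step 10: prey: 0+0-0=0; pred: 36+0-7=29
Max prey = 45 at step 1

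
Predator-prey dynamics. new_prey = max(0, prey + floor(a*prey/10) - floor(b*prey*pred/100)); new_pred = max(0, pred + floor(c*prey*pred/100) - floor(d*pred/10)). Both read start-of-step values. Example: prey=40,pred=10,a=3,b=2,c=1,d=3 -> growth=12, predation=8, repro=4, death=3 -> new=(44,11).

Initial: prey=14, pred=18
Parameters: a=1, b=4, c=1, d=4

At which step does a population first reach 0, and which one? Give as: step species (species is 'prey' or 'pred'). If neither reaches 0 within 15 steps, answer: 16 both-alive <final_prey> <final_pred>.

Answer: 16 both-alive 3 2

Derivation:
Step 1: prey: 14+1-10=5; pred: 18+2-7=13
Step 2: prey: 5+0-2=3; pred: 13+0-5=8
Step 3: prey: 3+0-0=3; pred: 8+0-3=5
Step 4: prey: 3+0-0=3; pred: 5+0-2=3
Step 5: prey: 3+0-0=3; pred: 3+0-1=2
Step 6: prey: 3+0-0=3; pred: 2+0-0=2
Steps 7-15: state stable at prey=3, pred=2 (no change)
No extinction within 15 steps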